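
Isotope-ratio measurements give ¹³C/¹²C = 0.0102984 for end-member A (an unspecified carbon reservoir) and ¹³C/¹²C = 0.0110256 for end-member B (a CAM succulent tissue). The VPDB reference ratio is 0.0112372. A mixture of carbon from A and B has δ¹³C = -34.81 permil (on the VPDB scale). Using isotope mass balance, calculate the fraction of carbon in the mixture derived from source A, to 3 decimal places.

0.247

δ_A = (0.0102984/0.0112372 − 1)×1000 = (0.916456 − 1)×1000 = -83.544 permil
δ_B = (0.0110256/0.0112372 − 1)×1000 = (0.981170 − 1)×1000 = -18.830 permil
f_A = (δ_mix − δ_B)/(δ_A − δ_B) = (-34.81 − (-18.830))/(-83.544 − (-18.830))
f_A = -15.980 / -64.714 = 0.2469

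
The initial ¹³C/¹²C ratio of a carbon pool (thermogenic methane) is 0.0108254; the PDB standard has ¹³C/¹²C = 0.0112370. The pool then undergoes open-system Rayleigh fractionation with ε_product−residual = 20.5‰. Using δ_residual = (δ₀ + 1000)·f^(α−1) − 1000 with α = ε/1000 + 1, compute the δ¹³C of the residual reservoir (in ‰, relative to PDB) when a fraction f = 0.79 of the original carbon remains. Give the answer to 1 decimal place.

-41.3‰

δ₀ = (0.0108254/0.0112370 − 1)×1000 = (0.963371 − 1)×1000 = -36.629‰
α − 1 = ε/1000 = 0.0205
f^(α−1) = 0.79^(0.0205) = 0.995179
δ_res = (-36.629 + 1000) × 0.995179 − 1000 = 958.727 − 1000 = -41.27‰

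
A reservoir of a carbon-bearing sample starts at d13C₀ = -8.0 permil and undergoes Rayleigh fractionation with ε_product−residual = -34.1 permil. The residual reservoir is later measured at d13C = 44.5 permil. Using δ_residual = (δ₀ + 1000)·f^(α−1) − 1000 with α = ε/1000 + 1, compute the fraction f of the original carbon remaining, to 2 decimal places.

0.22

α − 1 = ε/1000 = -0.0341
(δ_res + 1000)/(δ₀ + 1000) = (44.5 + 1000)/(-8.0 + 1000) = 1044.5/992.0 = 1.052923
f = 1.052923^(1/-0.0341) = exp(ln(1.052923)/-0.0341) = exp(0.05157/-0.0341)
f = exp(-1.5123) = 0.2204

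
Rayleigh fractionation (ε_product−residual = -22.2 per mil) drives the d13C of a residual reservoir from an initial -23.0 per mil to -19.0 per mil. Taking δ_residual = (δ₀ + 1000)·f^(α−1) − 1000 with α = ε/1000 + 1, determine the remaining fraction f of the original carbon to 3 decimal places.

α − 1 = ε/1000 = -0.0222
(δ_res + 1000)/(δ₀ + 1000) = (-19.0 + 1000)/(-23.0 + 1000) = 981.0/977.0 = 1.004094
f = 1.004094^(1/-0.0222) = exp(ln(1.004094)/-0.0222) = exp(0.00409/-0.0222)
f = exp(-0.1840) = 0.8319

0.832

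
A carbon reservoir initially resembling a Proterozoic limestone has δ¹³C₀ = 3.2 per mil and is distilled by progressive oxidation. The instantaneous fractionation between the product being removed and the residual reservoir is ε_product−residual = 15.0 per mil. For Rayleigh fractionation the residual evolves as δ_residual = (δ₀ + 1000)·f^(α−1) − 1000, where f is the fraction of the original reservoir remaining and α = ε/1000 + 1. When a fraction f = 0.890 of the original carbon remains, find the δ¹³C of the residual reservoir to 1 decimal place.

Rayleigh residual: δ_res = (δ₀ + 1000)·f^(α−1) − 1000
α = ε/1000 + 1 = 1.01500, so α − 1 = 0.01500
f^(α−1) = 0.890^(0.01500) = 0.998254
δ_res = (3.2 + 1000) × 0.998254 − 1000 = 1001.448 − 1000 = 1.45 per mil

1.4 per mil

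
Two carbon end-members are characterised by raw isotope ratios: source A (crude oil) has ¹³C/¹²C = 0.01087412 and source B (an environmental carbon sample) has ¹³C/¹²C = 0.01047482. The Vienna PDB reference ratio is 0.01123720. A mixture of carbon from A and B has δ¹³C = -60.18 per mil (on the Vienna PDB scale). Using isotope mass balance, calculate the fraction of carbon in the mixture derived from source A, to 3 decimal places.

0.216

δ_A = (0.01087412/0.01123720 − 1)×1000 = (0.967689 − 1)×1000 = -32.311 per mil
δ_B = (0.01047482/0.01123720 − 1)×1000 = (0.932156 − 1)×1000 = -67.844 per mil
f_A = (δ_mix − δ_B)/(δ_A − δ_B) = (-60.18 − (-67.844))/(-32.311 − (-67.844))
f_A = 7.664 / 35.534 = 0.2157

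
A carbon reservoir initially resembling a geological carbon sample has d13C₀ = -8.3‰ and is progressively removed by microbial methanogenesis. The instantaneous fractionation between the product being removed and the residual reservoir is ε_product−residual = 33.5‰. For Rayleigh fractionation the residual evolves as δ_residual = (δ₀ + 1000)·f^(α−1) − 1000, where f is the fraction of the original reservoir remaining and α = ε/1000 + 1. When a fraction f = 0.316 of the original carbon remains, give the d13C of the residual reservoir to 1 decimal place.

-45.8‰

Rayleigh residual: δ_res = (δ₀ + 1000)·f^(α−1) − 1000
α = ε/1000 + 1 = 1.03350, so α − 1 = 0.03350
f^(α−1) = 0.316^(0.03350) = 0.962143
δ_res = (-8.3 + 1000) × 0.962143 − 1000 = 954.157 − 1000 = -45.84‰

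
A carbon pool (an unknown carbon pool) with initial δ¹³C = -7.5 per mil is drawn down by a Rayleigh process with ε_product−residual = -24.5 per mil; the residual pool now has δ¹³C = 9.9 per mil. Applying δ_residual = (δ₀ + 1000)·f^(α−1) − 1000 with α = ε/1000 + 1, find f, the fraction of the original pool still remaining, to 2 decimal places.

α − 1 = ε/1000 = -0.0245
(δ_res + 1000)/(δ₀ + 1000) = (9.9 + 1000)/(-7.5 + 1000) = 1009.9/992.5 = 1.017531
f = 1.017531^(1/-0.0245) = exp(ln(1.017531)/-0.0245) = exp(0.01738/-0.0245)
f = exp(-0.7094) = 0.4920

0.49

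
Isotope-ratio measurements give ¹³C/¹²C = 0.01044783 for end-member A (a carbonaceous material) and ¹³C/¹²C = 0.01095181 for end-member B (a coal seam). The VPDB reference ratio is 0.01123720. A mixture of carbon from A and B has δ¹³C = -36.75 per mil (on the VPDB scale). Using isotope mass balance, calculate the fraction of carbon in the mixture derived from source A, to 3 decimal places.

δ_A = (0.01044783/0.01123720 − 1)×1000 = (0.929754 − 1)×1000 = -70.246 per mil
δ_B = (0.01095181/0.01123720 − 1)×1000 = (0.974603 − 1)×1000 = -25.397 per mil
f_A = (δ_mix − δ_B)/(δ_A − δ_B) = (-36.75 − (-25.397))/(-70.246 − (-25.397))
f_A = -11.353 / -44.849 = 0.2531

0.253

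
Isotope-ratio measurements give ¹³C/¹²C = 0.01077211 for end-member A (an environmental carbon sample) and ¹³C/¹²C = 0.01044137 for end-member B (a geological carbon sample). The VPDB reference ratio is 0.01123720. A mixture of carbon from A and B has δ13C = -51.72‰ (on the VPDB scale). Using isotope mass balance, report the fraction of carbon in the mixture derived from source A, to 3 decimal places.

δ_A = (0.01077211/0.01123720 − 1)×1000 = (0.958612 − 1)×1000 = -41.388‰
δ_B = (0.01044137/0.01123720 − 1)×1000 = (0.929179 − 1)×1000 = -70.821‰
f_A = (δ_mix − δ_B)/(δ_A − δ_B) = (-51.72 − (-70.821))/(-41.388 − (-70.821))
f_A = 19.101 / 29.433 = 0.6490

0.649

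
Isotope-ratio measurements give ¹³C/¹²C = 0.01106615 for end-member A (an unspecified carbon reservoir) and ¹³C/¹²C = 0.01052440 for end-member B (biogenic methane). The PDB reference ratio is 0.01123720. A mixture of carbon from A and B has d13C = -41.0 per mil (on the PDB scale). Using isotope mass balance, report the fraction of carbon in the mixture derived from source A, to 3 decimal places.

0.465

δ_A = (0.01106615/0.01123720 − 1)×1000 = (0.984778 − 1)×1000 = -15.222 per mil
δ_B = (0.01052440/0.01123720 − 1)×1000 = (0.936568 − 1)×1000 = -63.432 per mil
f_A = (δ_mix − δ_B)/(δ_A − δ_B) = (-41.0 − (-63.432))/(-15.222 − (-63.432))
f_A = 22.432 / 48.210 = 0.4653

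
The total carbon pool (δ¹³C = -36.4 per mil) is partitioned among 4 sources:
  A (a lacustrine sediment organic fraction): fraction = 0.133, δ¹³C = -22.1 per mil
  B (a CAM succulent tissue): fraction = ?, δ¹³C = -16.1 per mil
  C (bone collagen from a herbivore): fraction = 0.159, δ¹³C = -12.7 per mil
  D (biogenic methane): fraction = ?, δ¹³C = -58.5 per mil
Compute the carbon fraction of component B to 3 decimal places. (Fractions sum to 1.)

0.235

Let f_B and f_D be the unknown fractions; fractions sum to 1 so f_B + f_D = 0.708.
Mass balance: Σ fᵢ·δᵢ = δ_bulk ⇒ f_B·(-16.1) + f_D·(-58.5) = -36.4 − (-4.959) = -31.441
Substitute f_D = 0.708 − f_B:
f_B·(-16.1 − -58.5) = -31.441 − 0.708×(-58.5) = 9.977
f_B = 9.977 / 42.4 = 0.2353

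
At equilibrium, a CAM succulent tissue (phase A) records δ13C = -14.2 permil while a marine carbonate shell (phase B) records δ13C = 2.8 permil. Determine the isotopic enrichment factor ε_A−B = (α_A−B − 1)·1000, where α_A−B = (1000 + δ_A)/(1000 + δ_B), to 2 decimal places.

α_A−B = (1000 + -14.2) / (1000 + 2.8) = 985.8 / 1002.8 = 0.983047
ε_A−B = (0.983047 − 1) × 1000 = -16.953 permil
(The approximation ε ≈ δ_A − δ_B would give -17.0 permil.)

-16.95 permil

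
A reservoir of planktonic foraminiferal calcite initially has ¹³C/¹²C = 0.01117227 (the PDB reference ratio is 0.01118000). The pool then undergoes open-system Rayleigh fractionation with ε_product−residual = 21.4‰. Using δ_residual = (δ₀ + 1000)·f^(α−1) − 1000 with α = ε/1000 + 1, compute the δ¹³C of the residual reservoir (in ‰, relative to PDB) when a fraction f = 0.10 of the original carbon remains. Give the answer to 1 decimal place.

δ₀ = (0.01117227/0.01118000 − 1)×1000 = (0.999309 − 1)×1000 = -0.691‰
α − 1 = ε/1000 = 0.0214
f^(α−1) = 0.10^(0.0214) = 0.951919
δ_res = (-0.691 + 1000) × 0.951919 − 1000 = 951.261 − 1000 = -48.74‰

-48.7‰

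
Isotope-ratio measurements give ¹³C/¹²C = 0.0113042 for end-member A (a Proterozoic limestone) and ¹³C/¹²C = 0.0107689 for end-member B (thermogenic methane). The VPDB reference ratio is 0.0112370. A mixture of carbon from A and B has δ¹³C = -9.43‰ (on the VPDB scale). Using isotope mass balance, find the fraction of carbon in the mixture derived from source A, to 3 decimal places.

0.677

δ_A = (0.0113042/0.0112370 − 1)×1000 = (1.005980 − 1)×1000 = 5.980‰
δ_B = (0.0107689/0.0112370 − 1)×1000 = (0.958343 − 1)×1000 = -41.657‰
f_A = (δ_mix − δ_B)/(δ_A − δ_B) = (-9.43 − (-41.657))/(5.980 − (-41.657))
f_A = 32.227 / 47.637 = 0.6765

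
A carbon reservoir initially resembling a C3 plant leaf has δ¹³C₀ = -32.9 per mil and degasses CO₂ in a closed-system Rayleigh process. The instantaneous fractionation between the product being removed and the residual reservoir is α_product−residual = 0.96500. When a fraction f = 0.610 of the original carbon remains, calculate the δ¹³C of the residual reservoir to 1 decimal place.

Rayleigh residual: δ_res = (δ₀ + 1000)·f^(α−1) − 1000
α − 1 = -0.03500
f^(α−1) = 0.610^(-0.03500) = 1.017451
δ_res = (-32.9 + 1000) × 1.017451 − 1000 = 983.977 − 1000 = -16.02 per mil

-16.0 per mil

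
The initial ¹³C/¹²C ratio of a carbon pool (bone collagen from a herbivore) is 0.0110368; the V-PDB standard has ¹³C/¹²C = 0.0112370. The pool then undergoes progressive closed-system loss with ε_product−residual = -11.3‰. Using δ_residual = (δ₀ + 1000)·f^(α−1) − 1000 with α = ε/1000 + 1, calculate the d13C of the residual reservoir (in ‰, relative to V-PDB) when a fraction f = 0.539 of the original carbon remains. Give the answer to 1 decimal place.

δ₀ = (0.0110368/0.0112370 − 1)×1000 = (0.982184 − 1)×1000 = -17.816‰
α − 1 = ε/1000 = -0.0113
f^(α−1) = 0.539^(-0.0113) = 1.007008
δ_res = (-17.816 + 1000) × 1.007008 − 1000 = 989.067 − 1000 = -10.93‰

-10.9‰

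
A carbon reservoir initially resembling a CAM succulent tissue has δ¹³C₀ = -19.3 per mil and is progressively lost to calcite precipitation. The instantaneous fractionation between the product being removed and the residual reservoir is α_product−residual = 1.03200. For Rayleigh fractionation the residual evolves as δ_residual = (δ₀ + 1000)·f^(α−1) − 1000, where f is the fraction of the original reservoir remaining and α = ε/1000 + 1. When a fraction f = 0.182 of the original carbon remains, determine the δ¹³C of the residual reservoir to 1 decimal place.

Rayleigh residual: δ_res = (δ₀ + 1000)·f^(α−1) − 1000
α − 1 = 0.03200
f^(α−1) = 0.182^(0.03200) = 0.946940
δ_res = (-19.3 + 1000) × 0.946940 − 1000 = 928.664 − 1000 = -71.34 per mil

-71.3 per mil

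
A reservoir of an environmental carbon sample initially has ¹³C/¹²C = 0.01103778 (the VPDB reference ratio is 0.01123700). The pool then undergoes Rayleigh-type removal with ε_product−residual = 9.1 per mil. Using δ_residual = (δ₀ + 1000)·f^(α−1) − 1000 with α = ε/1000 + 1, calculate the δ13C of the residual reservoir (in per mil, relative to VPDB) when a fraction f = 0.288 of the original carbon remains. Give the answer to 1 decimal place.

-28.8 per mil

δ₀ = (0.01103778/0.01123700 − 1)×1000 = (0.982271 − 1)×1000 = -17.729 per mil
α − 1 = ε/1000 = 0.0091
f^(α−1) = 0.288^(0.0091) = 0.988736
δ_res = (-17.729 + 1000) × 0.988736 − 1000 = 971.207 − 1000 = -28.79 per mil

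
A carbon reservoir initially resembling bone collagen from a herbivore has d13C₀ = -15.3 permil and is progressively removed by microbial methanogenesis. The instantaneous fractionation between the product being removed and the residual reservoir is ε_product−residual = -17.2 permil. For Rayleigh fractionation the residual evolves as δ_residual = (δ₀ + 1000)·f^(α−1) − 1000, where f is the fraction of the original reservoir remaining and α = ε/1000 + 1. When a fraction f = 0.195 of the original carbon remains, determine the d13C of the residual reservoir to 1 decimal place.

12.8 permil

Rayleigh residual: δ_res = (δ₀ + 1000)·f^(α−1) − 1000
α = ε/1000 + 1 = 0.98280, so α − 1 = -0.01720
f^(α−1) = 0.195^(-0.01720) = 1.028517
δ_res = (-15.3 + 1000) × 1.028517 − 1000 = 1012.781 − 1000 = 12.78 permil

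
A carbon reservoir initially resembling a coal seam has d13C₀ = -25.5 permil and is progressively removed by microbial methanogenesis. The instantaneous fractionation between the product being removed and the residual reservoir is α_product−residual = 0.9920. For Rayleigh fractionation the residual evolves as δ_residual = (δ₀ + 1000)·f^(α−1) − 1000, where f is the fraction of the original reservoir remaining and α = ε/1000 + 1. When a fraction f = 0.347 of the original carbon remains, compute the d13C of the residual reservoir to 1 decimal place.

Rayleigh residual: δ_res = (δ₀ + 1000)·f^(α−1) − 1000
α − 1 = -0.00800
f^(α−1) = 0.347^(-0.00800) = 1.008503
δ_res = (-25.5 + 1000) × 1.008503 − 1000 = 982.787 − 1000 = -17.21 permil

-17.2 permil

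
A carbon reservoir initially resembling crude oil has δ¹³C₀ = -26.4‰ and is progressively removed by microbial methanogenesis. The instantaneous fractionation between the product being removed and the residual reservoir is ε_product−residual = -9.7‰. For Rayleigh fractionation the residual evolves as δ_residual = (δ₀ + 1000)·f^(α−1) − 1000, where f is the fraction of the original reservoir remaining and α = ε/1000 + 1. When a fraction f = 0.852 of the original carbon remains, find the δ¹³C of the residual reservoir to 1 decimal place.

-24.9‰

Rayleigh residual: δ_res = (δ₀ + 1000)·f^(α−1) − 1000
α = ε/1000 + 1 = 0.99030, so α − 1 = -0.00970
f^(α−1) = 0.852^(-0.00970) = 1.001555
δ_res = (-26.4 + 1000) × 1.001555 − 1000 = 975.114 − 1000 = -24.89‰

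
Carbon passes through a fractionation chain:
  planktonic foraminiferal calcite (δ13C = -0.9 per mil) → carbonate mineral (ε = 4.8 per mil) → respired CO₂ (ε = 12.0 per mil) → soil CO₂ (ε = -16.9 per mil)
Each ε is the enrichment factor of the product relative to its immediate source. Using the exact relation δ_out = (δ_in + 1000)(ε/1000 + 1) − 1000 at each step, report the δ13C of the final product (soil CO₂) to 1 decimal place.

-1.2 per mil

step 1: δ = (-0.90 + 1000)·(4.8/1000 + 1) − 1000 = 3.90 per mil
step 2: δ = (3.90 + 1000)·(12.0/1000 + 1) − 1000 = 15.94 per mil
step 3: δ = (15.94 + 1000)·(-16.9/1000 + 1) − 1000 = -1.23 per mil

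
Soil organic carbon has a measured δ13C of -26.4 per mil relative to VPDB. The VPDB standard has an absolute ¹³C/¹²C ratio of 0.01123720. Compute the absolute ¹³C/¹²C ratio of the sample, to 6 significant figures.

R_sample = R_standard × (δ13C/1000 + 1)
R_sample = 0.01123720 × (-26.4/1000 + 1) = 0.01123720 × 0.973600
R_sample = 0.0109405

0.0109405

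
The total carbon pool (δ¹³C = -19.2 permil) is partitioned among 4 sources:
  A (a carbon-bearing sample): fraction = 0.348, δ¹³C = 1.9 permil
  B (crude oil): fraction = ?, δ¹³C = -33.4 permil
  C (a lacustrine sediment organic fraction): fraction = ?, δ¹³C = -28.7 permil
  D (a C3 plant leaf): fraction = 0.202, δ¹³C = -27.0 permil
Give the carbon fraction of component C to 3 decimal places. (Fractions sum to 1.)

0.133

Let f_C and f_B be the unknown fractions; fractions sum to 1 so f_C + f_B = 0.450.
Mass balance: Σ fᵢ·δᵢ = δ_bulk ⇒ f_C·(-28.7) + f_B·(-33.4) = -19.2 − (-4.793) = -14.407
Substitute f_B = 0.450 − f_C:
f_C·(-28.7 − -33.4) = -14.407 − 0.450×(-33.4) = 0.623
f_C = 0.623 / 4.7 = 0.1325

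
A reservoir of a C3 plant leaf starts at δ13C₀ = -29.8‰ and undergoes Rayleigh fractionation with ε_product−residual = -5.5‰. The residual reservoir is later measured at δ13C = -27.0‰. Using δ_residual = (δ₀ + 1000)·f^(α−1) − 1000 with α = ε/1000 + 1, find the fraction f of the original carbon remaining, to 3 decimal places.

0.592

α − 1 = ε/1000 = -0.0055
(δ_res + 1000)/(δ₀ + 1000) = (-27.0 + 1000)/(-29.8 + 1000) = 973.0/970.2 = 1.002886
f = 1.002886^(1/-0.0055) = exp(ln(1.002886)/-0.0055) = exp(0.00288/-0.0055)
f = exp(-0.5240) = 0.5922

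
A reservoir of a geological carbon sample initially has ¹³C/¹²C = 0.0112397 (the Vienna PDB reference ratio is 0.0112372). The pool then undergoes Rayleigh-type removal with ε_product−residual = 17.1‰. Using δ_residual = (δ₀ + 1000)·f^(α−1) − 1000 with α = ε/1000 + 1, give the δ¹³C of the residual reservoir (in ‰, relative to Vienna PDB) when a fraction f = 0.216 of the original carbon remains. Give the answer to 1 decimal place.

-25.6‰

δ₀ = (0.0112397/0.0112372 − 1)×1000 = (1.000222 − 1)×1000 = 0.222‰
α − 1 = ε/1000 = 0.0171
f^(α−1) = 0.216^(0.0171) = 0.974135
δ_res = (0.222 + 1000) × 0.974135 − 1000 = 974.352 − 1000 = -25.65‰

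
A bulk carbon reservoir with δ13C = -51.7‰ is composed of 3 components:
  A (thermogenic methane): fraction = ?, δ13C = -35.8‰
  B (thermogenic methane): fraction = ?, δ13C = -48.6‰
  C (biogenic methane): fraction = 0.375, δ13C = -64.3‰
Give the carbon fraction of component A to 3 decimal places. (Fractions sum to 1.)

Let f_A and f_B be the unknown fractions; fractions sum to 1 so f_A + f_B = 0.625.
Mass balance: Σ fᵢ·δᵢ = δ_bulk ⇒ f_A·(-35.8) + f_B·(-48.6) = -51.7 − (-24.112) = -27.588
Substitute f_B = 0.625 − f_A:
f_A·(-35.8 − -48.6) = -27.588 − 0.625×(-48.6) = 2.787
f_A = 2.787 / 12.8 = 0.2178

0.218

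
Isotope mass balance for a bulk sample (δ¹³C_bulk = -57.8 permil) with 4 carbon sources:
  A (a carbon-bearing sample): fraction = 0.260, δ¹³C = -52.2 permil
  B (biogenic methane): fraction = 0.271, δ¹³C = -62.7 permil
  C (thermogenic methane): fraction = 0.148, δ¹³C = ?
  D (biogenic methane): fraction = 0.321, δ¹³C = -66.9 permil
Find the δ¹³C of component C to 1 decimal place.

-38.9 permil

Isotope mass balance: δ_bulk = Σ fᵢ·δᵢ.
-57.8 = 0.260×(-52.2) + 0.271×(-62.7) + 0.148×δ_C + 0.321×(-66.9)
0.148·δ_C = -57.8 − (-52.039) = -5.761
δ_C = -5.761 / 0.148 = -38.93 permil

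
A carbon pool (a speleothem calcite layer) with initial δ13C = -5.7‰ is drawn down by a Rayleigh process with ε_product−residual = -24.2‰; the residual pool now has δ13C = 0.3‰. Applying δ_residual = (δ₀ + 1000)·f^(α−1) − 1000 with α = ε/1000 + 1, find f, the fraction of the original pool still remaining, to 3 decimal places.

α − 1 = ε/1000 = -0.0242
(δ_res + 1000)/(δ₀ + 1000) = (0.3 + 1000)/(-5.7 + 1000) = 1000.3/994.3 = 1.006034
f = 1.006034^(1/-0.0242) = exp(ln(1.006034)/-0.0242) = exp(0.00602/-0.0242)
f = exp(-0.2486) = 0.7799

0.780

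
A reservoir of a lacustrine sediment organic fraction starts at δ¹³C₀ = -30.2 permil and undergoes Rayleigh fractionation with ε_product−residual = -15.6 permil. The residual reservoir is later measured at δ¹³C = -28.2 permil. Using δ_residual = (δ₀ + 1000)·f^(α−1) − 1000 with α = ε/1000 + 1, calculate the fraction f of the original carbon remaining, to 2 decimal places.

α − 1 = ε/1000 = -0.0156
(δ_res + 1000)/(δ₀ + 1000) = (-28.2 + 1000)/(-30.2 + 1000) = 971.8/969.8 = 1.002062
f = 1.002062^(1/-0.0156) = exp(ln(1.002062)/-0.0156) = exp(0.00206/-0.0156)
f = exp(-0.1321) = 0.8763

0.88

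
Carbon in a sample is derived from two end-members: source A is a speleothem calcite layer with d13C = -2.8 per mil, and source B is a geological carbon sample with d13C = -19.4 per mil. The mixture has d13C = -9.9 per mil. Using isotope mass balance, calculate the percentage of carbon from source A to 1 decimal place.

57.2%

δ_mix = f_A·δ_A + (1 − f_A)·δ_B  ⇒  f_A = (δ_mix − δ_B)/(δ_A − δ_B)
f_A = (-9.9 − (-19.4)) / (-2.8 − (-19.4))
f_A = 9.5 / 16.6 = 0.5723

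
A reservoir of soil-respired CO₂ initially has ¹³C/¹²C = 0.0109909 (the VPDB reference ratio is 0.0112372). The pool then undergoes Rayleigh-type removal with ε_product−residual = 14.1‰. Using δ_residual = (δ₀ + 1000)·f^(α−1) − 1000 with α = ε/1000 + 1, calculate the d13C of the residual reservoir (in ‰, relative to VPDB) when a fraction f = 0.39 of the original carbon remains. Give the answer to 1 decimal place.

δ₀ = (0.0109909/0.0112372 − 1)×1000 = (0.978082 − 1)×1000 = -21.918‰
α − 1 = ε/1000 = 0.0141
f^(α−1) = 0.39^(0.0141) = 0.986811
δ_res = (-21.918 + 1000) × 0.986811 − 1000 = 965.182 − 1000 = -34.82‰

-34.8‰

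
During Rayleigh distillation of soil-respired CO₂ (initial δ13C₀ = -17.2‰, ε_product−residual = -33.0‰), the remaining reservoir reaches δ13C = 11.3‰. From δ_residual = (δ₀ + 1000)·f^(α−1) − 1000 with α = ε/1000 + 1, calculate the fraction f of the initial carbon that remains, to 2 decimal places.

0.42

α − 1 = ε/1000 = -0.0330
(δ_res + 1000)/(δ₀ + 1000) = (11.3 + 1000)/(-17.2 + 1000) = 1011.3/982.8 = 1.028999
f = 1.028999^(1/-0.0330) = exp(ln(1.028999)/-0.0330) = exp(0.02859/-0.0330)
f = exp(-0.8663) = 0.4205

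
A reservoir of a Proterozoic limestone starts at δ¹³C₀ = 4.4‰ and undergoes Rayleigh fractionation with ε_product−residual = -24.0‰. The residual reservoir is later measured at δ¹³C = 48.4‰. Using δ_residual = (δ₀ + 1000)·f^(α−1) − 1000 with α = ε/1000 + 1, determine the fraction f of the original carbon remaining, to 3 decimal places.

α − 1 = ε/1000 = -0.0240
(δ_res + 1000)/(δ₀ + 1000) = (48.4 + 1000)/(4.4 + 1000) = 1048.4/1004.4 = 1.043807
f = 1.043807^(1/-0.0240) = exp(ln(1.043807)/-0.0240) = exp(0.04287/-0.0240)
f = exp(-1.7865) = 0.1676

0.168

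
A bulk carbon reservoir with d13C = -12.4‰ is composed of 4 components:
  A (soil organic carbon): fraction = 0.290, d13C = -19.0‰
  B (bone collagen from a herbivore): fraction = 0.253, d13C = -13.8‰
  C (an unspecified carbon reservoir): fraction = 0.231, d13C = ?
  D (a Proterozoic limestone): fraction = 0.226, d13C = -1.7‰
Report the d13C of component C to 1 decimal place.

-13.0‰

Isotope mass balance: δ_bulk = Σ fᵢ·δᵢ.
-12.4 = 0.290×(-19.0) + 0.253×(-13.8) + 0.231×δ_C + 0.226×(-1.7)
0.231·δ_C = -12.4 − (-9.386) = -3.014
δ_C = -3.014 / 0.231 = -13.05‰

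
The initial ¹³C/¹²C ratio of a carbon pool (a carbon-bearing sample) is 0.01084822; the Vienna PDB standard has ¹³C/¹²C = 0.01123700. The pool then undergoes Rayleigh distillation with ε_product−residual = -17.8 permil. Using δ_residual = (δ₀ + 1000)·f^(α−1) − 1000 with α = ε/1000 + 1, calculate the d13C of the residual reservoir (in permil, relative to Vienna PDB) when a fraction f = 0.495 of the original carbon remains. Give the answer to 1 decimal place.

δ₀ = (0.01084822/0.01123700 − 1)×1000 = (0.965402 − 1)×1000 = -34.598 permil
α − 1 = ε/1000 = -0.0178
f^(α−1) = 0.495^(-0.0178) = 1.012596
δ_res = (-34.598 + 1000) × 1.012596 − 1000 = 977.562 − 1000 = -22.44 permil

-22.4 permil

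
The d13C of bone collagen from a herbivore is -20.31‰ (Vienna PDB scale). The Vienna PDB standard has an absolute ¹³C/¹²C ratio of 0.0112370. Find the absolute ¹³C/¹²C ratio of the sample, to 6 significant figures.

0.0110088

R_sample = R_standard × (d13C/1000 + 1)
R_sample = 0.0112370 × (-20.31/1000 + 1) = 0.0112370 × 0.979690
R_sample = 0.0110088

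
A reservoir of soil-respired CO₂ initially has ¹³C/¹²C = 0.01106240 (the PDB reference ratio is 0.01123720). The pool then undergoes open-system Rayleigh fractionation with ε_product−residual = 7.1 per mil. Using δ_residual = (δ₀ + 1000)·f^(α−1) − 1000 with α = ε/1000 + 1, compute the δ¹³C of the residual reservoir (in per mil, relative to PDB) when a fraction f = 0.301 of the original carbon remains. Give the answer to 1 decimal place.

-23.9 per mil

δ₀ = (0.01106240/0.01123720 − 1)×1000 = (0.984445 − 1)×1000 = -15.555 per mil
α − 1 = ε/1000 = 0.0071
f^(α−1) = 0.301^(0.0071) = 0.991512
δ_res = (-15.555 + 1000) × 0.991512 − 1000 = 976.088 − 1000 = -23.91 per mil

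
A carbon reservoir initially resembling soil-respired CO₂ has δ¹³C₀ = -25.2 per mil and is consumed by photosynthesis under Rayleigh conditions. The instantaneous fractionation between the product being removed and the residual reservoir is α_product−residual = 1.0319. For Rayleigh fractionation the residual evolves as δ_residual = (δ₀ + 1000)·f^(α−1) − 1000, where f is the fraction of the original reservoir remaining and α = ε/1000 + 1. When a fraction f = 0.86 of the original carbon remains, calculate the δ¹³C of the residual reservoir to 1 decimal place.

Rayleigh residual: δ_res = (δ₀ + 1000)·f^(α−1) − 1000
α − 1 = 0.03190
f^(α−1) = 0.86^(0.03190) = 0.995200
δ_res = (-25.2 + 1000) × 0.995200 − 1000 = 970.121 − 1000 = -29.88 per mil

-29.9 per mil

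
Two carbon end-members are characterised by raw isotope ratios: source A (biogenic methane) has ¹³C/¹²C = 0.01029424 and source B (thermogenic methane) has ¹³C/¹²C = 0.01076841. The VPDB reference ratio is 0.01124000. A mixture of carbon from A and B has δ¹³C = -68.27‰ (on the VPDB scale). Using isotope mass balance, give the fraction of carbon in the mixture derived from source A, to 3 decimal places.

0.624

δ_A = (0.01029424/0.01124000 − 1)×1000 = (0.915858 − 1)×1000 = -84.142‰
δ_B = (0.01076841/0.01124000 − 1)×1000 = (0.958044 − 1)×1000 = -41.956‰
f_A = (δ_mix − δ_B)/(δ_A − δ_B) = (-68.27 − (-41.956))/(-84.142 − (-41.956))
f_A = -26.314 / -42.186 = 0.6238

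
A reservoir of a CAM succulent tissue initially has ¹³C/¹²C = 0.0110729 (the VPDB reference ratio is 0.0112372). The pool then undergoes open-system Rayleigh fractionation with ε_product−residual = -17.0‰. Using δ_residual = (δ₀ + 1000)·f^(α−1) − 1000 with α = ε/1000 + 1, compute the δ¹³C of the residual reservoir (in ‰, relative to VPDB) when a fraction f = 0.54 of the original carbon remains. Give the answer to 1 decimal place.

-4.2‰

δ₀ = (0.0110729/0.0112372 − 1)×1000 = (0.985379 − 1)×1000 = -14.621‰
α − 1 = ε/1000 = -0.0170
f^(α−1) = 0.54^(-0.0170) = 1.010530
δ_res = (-14.621 + 1000) × 1.010530 − 1000 = 995.755 − 1000 = -4.24‰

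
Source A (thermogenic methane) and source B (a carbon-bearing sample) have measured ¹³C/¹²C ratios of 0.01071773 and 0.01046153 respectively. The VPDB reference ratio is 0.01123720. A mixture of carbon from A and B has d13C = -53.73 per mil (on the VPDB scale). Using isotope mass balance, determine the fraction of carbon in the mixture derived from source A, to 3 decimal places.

δ_A = (0.01071773/0.01123720 − 1)×1000 = (0.953772 − 1)×1000 = -46.228 per mil
δ_B = (0.01046153/0.01123720 − 1)×1000 = (0.930973 − 1)×1000 = -69.027 per mil
f_A = (δ_mix − δ_B)/(δ_A − δ_B) = (-53.73 − (-69.027))/(-46.228 − (-69.027))
f_A = 15.297 / 22.799 = 0.6709

0.671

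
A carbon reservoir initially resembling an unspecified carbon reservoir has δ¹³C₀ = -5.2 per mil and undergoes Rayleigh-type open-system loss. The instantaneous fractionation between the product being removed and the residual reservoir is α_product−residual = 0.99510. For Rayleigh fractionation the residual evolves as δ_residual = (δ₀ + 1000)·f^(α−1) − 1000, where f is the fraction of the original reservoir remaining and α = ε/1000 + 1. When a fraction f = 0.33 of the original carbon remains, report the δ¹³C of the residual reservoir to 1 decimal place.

Rayleigh residual: δ_res = (δ₀ + 1000)·f^(α−1) − 1000
α − 1 = -0.00490
f^(α−1) = 0.33^(-0.00490) = 1.005447
δ_res = (-5.2 + 1000) × 1.005447 − 1000 = 1000.219 − 1000 = 0.22 per mil

0.2 per mil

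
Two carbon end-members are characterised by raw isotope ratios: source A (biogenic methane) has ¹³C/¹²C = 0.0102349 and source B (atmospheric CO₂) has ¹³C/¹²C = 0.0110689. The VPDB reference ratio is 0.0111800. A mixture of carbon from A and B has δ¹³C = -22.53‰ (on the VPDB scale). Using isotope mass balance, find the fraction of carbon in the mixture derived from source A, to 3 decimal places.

δ_A = (0.0102349/0.0111800 − 1)×1000 = (0.915465 − 1)×1000 = -84.535‰
δ_B = (0.0110689/0.0111800 − 1)×1000 = (0.990063 − 1)×1000 = -9.937‰
f_A = (δ_mix − δ_B)/(δ_A − δ_B) = (-22.53 − (-9.937))/(-84.535 − (-9.937))
f_A = -12.593 / -74.597 = 0.1688

0.169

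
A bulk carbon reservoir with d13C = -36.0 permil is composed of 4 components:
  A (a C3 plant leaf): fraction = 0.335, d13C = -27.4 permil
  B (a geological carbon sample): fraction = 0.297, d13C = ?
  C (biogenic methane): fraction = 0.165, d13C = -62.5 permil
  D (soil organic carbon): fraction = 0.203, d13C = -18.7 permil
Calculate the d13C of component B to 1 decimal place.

-42.8 permil

Isotope mass balance: δ_bulk = Σ fᵢ·δᵢ.
-36.0 = 0.335×(-27.4) + 0.297×δ_B + 0.165×(-62.5) + 0.203×(-18.7)
0.297·δ_B = -36.0 − (-23.288) = -12.712
δ_B = -12.712 / 0.297 = -42.80 permil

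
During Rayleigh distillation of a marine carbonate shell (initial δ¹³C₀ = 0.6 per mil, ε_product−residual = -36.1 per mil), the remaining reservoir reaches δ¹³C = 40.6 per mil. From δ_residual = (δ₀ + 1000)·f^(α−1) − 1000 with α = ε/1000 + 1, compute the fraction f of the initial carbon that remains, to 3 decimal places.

α − 1 = ε/1000 = -0.0361
(δ_res + 1000)/(δ₀ + 1000) = (40.6 + 1000)/(0.6 + 1000) = 1040.6/1000.6 = 1.039976
f = 1.039976^(1/-0.0361) = exp(ln(1.039976)/-0.0361) = exp(0.03920/-0.0361)
f = exp(-1.0858) = 0.3376

0.338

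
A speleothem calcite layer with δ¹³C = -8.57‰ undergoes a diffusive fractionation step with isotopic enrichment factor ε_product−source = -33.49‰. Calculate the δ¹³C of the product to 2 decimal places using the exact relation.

To first order, δ_product ≈ δ_source + ε = -42.06‰.
Exactly, δ_product = (δ_source + 1000)·(ε/1000 + 1) − 1000.
δ_product = (-8.57 + 1000) × (-33.49/1000 + 1) − 1000
δ_product = -41.773‰

-41.77‰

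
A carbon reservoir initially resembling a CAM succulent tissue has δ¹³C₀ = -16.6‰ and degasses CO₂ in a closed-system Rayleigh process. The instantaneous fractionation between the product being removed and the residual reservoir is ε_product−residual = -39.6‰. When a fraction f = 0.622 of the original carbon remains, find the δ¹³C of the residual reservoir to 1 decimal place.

2.1‰

Rayleigh residual: δ_res = (δ₀ + 1000)·f^(α−1) − 1000
α = ε/1000 + 1 = 0.96040, so α − 1 = -0.03960
f^(α−1) = 0.622^(-0.03960) = 1.018981
δ_res = (-16.6 + 1000) × 1.018981 − 1000 = 1002.065 − 1000 = 2.07‰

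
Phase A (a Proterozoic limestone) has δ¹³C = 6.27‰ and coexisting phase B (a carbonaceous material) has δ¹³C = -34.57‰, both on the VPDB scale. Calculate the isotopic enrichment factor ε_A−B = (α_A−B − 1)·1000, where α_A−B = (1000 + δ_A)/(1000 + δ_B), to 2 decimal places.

α_A−B = (1000 + 6.27) / (1000 + -34.57) = 1006.27 / 965.43 = 1.042302
ε_A−B = (1.042302 − 1) × 1000 = 42.302‰
(The approximation ε ≈ δ_A − δ_B would give 40.84‰.)

42.30‰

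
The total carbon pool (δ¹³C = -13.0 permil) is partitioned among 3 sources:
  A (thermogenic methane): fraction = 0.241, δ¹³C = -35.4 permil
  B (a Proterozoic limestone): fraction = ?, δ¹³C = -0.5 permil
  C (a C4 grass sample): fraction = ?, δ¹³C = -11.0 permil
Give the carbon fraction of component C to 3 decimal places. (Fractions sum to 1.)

0.389

Let f_C and f_B be the unknown fractions; fractions sum to 1 so f_C + f_B = 0.759.
Mass balance: Σ fᵢ·δᵢ = δ_bulk ⇒ f_C·(-11.0) + f_B·(-0.5) = -13.0 − (-8.531) = -4.469
Substitute f_B = 0.759 − f_C:
f_C·(-11.0 − -0.5) = -4.469 − 0.759×(-0.5) = -4.089
f_C = -4.089 / -10.5 = 0.3894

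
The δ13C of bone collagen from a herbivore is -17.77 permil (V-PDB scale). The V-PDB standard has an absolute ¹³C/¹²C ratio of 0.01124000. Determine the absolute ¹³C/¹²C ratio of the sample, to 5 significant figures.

0.011040

R_sample = R_standard × (δ13C/1000 + 1)
R_sample = 0.01124000 × (-17.77/1000 + 1) = 0.01124000 × 0.982230
R_sample = 0.0110403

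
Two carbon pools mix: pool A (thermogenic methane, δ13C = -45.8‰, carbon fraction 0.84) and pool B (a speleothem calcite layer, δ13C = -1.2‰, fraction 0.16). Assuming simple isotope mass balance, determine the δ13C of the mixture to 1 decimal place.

δ_mix = f_A·δ_A + f_B·δ_B
δ_mix = 0.84 × (-45.8) + 0.16 × (-1.2)
δ_mix = -38.47 + -0.19 = -38.66‰

-38.7‰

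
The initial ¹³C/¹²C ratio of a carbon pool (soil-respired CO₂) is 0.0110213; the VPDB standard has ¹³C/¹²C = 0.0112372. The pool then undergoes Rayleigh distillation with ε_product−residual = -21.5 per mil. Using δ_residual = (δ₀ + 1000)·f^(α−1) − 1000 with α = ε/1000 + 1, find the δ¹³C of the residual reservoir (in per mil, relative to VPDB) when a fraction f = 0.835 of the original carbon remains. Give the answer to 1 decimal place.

δ₀ = (0.0110213/0.0112372 − 1)×1000 = (0.980787 − 1)×1000 = -19.213 per mil
α − 1 = ε/1000 = -0.0215
f^(α−1) = 0.835^(-0.0215) = 1.003884
δ_res = (-19.213 + 1000) × 1.003884 − 1000 = 984.597 − 1000 = -15.40 per mil

-15.4 per mil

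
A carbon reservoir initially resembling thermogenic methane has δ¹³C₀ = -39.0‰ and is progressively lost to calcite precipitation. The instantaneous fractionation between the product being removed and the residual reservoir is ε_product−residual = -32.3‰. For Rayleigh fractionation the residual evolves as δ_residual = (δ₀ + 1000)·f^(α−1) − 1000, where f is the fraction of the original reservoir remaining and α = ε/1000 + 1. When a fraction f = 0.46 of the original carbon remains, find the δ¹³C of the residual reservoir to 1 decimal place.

Rayleigh residual: δ_res = (δ₀ + 1000)·f^(α−1) − 1000
α = ε/1000 + 1 = 0.96770, so α − 1 = -0.03230
f^(α−1) = 0.46^(-0.03230) = 1.025399
δ_res = (-39.0 + 1000) × 1.025399 − 1000 = 985.409 − 1000 = -14.59‰

-14.6‰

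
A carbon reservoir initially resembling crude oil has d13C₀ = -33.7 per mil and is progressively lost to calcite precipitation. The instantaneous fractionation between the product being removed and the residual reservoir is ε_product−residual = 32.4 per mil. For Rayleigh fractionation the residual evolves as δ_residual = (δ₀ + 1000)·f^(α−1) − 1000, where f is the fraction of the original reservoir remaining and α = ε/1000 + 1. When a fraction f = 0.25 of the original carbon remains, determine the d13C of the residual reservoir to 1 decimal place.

-76.1 per mil

Rayleigh residual: δ_res = (δ₀ + 1000)·f^(α−1) − 1000
α = ε/1000 + 1 = 1.03240, so α − 1 = 0.03240
f^(α−1) = 0.25^(0.03240) = 0.956078
δ_res = (-33.7 + 1000) × 0.956078 − 1000 = 923.858 − 1000 = -76.14 per mil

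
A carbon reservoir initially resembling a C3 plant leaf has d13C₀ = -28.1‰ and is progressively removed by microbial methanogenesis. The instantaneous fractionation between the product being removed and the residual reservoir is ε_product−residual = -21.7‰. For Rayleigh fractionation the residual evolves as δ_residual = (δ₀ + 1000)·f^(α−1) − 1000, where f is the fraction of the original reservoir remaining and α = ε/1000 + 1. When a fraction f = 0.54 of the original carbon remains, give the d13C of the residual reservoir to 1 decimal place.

-15.0‰

Rayleigh residual: δ_res = (δ₀ + 1000)·f^(α−1) − 1000
α = ε/1000 + 1 = 0.97830, so α − 1 = -0.02170
f^(α−1) = 0.54^(-0.02170) = 1.013461
δ_res = (-28.1 + 1000) × 1.013461 − 1000 = 984.983 − 1000 = -15.02‰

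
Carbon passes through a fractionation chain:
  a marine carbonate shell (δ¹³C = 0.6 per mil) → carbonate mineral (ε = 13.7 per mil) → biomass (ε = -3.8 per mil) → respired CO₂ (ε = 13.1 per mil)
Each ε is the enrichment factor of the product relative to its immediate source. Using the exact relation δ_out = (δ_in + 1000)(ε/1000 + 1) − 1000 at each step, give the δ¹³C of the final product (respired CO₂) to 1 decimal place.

23.7 per mil

step 1: δ = (0.60 + 1000)·(13.7/1000 + 1) − 1000 = 14.31 per mil
step 2: δ = (14.31 + 1000)·(-3.8/1000 + 1) − 1000 = 10.45 per mil
step 3: δ = (10.45 + 1000)·(13.1/1000 + 1) − 1000 = 23.69 per mil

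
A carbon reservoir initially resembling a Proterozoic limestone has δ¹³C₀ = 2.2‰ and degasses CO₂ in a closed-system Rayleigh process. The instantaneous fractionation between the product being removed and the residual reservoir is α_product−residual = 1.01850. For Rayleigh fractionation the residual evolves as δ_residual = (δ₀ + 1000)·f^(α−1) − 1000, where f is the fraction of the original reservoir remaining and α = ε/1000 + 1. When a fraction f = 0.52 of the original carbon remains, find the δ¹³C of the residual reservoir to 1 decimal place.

-9.9‰

Rayleigh residual: δ_res = (δ₀ + 1000)·f^(α−1) − 1000
α − 1 = 0.01850
f^(α−1) = 0.52^(0.01850) = 0.987975
δ_res = (2.2 + 1000) × 0.987975 − 1000 = 990.149 − 1000 = -9.85‰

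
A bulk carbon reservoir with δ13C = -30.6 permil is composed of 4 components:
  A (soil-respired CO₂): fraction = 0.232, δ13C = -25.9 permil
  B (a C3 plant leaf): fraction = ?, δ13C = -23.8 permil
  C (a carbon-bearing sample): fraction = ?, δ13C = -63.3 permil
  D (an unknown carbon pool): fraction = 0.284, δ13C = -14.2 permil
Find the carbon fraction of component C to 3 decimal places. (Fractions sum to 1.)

0.229

Let f_C and f_B be the unknown fractions; fractions sum to 1 so f_C + f_B = 0.484.
Mass balance: Σ fᵢ·δᵢ = δ_bulk ⇒ f_C·(-63.3) + f_B·(-23.8) = -30.6 − (-10.042) = -20.558
Substitute f_B = 0.484 − f_C:
f_C·(-63.3 − -23.8) = -20.558 − 0.484×(-23.8) = -9.039
f_C = -9.039 / -39.5 = 0.2288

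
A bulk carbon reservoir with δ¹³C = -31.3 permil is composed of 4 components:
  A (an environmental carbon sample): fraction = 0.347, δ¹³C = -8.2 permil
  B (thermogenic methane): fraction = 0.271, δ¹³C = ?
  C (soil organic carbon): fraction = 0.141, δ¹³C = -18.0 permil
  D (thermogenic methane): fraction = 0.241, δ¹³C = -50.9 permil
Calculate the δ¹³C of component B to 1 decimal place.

Isotope mass balance: δ_bulk = Σ fᵢ·δᵢ.
-31.3 = 0.347×(-8.2) + 0.271×δ_B + 0.141×(-18.0) + 0.241×(-50.9)
0.271·δ_B = -31.3 − (-17.650) = -13.650
δ_B = -13.650 / 0.271 = -50.37 permil

-50.4 permil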